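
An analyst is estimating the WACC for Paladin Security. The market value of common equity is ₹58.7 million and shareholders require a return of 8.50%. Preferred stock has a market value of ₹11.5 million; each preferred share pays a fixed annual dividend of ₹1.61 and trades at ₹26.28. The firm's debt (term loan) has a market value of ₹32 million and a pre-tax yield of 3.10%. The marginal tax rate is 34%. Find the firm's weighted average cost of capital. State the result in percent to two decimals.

Cost of preferred: Rp = 1.61 / 26.28 = 6.1263%.
Total capital V = 58.7 + 11.5 + 32 = 102.2.
Equity: weight = 58.7/102.2 = 0.5744; cost = 8.5%.
Preferred: weight = 11.5/102.2 = 0.1125; cost = 6.1263%.
Term loan: weight = 32/102.2 = 0.3131; after-tax cost = 3.1% × (1 − 34%) = 2.0460%.
WACC = 0.5744 × 8.5000% + 0.1125 × 6.1263% + 0.3131 × 2.0460% = 6.2121%.

6.21%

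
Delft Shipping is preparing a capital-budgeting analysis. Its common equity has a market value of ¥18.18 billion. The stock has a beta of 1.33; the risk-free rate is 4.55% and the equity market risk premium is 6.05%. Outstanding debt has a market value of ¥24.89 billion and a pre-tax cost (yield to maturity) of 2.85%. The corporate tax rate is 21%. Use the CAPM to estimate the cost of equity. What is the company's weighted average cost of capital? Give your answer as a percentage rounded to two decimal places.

Cost of equity via CAPM: Re = 4.55% + 1.33 × 6.05% = 12.5965%.
Total capital V = 18.18 + 24.89 = 43.07.
Equity: weight = 18.18/43.07 = 0.4221; cost = 12.5965%.
Debt: weight = 24.89/43.07 = 0.5779; after-tax cost = 2.85% × (1 − 21%) = 2.2515%.
WACC = 0.4221 × 12.5965% + 0.5779 × 2.2515% = 6.6182%.

6.62%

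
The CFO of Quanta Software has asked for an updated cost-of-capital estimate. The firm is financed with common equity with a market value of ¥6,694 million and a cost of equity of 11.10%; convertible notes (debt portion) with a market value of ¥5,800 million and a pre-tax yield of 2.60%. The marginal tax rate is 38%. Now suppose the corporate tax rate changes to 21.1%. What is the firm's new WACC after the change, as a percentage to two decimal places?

After the change:
Total capital V = 6694 + 5800 = 12494.
Equity: weight = 6694/12494 = 0.5358; cost = 11.1%.
Convertible notes (debt portion): weight = 5800/12494 = 0.4642; after-tax cost = 2.6% × (1 − 21.1%) = 2.0514%.
WACC = 0.5358 × 11.1000% + 0.4642 × 2.0514% = 6.8994%.

6.90%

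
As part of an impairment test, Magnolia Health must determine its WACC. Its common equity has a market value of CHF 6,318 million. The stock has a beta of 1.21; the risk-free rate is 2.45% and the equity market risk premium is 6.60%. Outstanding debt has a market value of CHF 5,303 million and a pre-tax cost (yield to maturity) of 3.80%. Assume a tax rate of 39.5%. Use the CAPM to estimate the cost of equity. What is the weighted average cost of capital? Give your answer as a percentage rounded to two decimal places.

Cost of equity via CAPM: Re = 2.45% + 1.21 × 6.6% = 10.4360%.
Total capital V = 6318 + 5303 = 11621.
Equity: weight = 6318/11621 = 0.5437; cost = 10.436%.
Debt: weight = 5303/11621 = 0.4563; after-tax cost = 3.8% × (1 − 39.5%) = 2.2990%.
WACC = 0.5437 × 10.4360% + 0.4563 × 2.2990% = 6.7229%.

6.72%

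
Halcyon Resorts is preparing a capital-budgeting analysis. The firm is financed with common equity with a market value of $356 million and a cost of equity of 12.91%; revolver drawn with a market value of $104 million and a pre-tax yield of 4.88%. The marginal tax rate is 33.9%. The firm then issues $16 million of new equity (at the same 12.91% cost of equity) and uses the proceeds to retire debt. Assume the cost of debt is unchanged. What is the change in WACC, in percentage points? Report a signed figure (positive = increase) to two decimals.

+0.34 pp

Current WACC:
Total capital V = 356 + 104 = 460.
Equity: weight = 356/460 = 0.7739; cost = 12.91%.
Revolver drawn: weight = 104/460 = 0.2261; after-tax cost = 4.88% × (1 − 33.9%) = 3.2257%.
WACC = 0.7739 × 12.9100% + 0.2261 × 3.2257% = 10.7205%.
After the change:
Total capital V = 372 + 88 = 460.
Equity: weight = 372/460 = 0.8087; cost = 12.91%.
Revolver drawn: weight = 88/460 = 0.1913; after-tax cost = 4.88% × (1 − 33.9%) = 3.2257%.
WACC = 0.8087 × 12.9100% + 0.1913 × 3.2257% = 11.0573%.
Change in WACC = 11.0573% − 10.7205% = 0.3368 pp.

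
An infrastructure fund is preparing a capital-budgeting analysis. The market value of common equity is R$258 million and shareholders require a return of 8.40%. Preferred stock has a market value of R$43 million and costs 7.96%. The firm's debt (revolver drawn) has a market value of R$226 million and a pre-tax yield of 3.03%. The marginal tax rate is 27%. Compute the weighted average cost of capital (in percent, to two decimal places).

Total capital V = 258 + 43 + 226 = 527.
Equity: weight = 258/527 = 0.4896; cost = 8.4%.
Preferred: weight = 43/527 = 0.0816; cost = 7.96%.
Revolver drawn: weight = 226/527 = 0.4288; after-tax cost = 3.03% × (1 − 27%) = 2.2119%.
WACC = 0.4896 × 8.4000% + 0.0816 × 7.9600% + 0.4288 × 2.2119% = 5.7104%.

5.71%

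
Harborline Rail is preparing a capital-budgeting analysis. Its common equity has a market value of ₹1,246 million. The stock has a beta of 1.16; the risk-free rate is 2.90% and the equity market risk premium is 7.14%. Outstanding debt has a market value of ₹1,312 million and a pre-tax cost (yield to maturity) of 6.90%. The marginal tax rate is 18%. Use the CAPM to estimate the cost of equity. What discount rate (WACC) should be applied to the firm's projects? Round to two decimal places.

8.35%

Cost of equity via CAPM: Re = 2.9% + 1.16 × 7.14% = 11.1824%.
Total capital V = 1246 + 1312 = 2558.
Equity: weight = 1246/2558 = 0.4871; cost = 11.1824%.
Debt: weight = 1312/2558 = 0.5129; after-tax cost = 6.9% × (1 − 18%) = 5.6580%.
WACC = 0.4871 × 11.1824% + 0.5129 × 5.6580% = 8.3489%.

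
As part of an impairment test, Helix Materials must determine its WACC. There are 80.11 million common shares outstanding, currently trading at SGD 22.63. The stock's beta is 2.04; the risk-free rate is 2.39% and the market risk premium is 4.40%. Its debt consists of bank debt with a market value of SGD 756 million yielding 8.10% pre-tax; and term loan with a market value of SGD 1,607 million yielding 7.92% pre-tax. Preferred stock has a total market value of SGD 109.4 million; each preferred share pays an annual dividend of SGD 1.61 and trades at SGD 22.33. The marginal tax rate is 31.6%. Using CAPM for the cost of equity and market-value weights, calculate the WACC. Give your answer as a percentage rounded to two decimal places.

Cost of equity via CAPM: Re = 2.39% + 2.04 × 4.4% = 11.3660%.
Cost of preferred: Rp = 1.61 / 22.33 = 7.2100%.
Market value of equity E = 22.63 × 80.11m = 1812.8893m.
Total capital V = 1812.8893 + 109.4 + 756 + 1607 = 4285.2893.
Equity: weight = 1812.8893/4285.2893 = 0.4230; cost = 11.366%.
Preferred: weight = 109.4/4285.2893 = 0.0255; cost = 7.21%.
Bank debt: weight = 756/4285.2893 = 0.1764; after-tax cost = 8.1% × (1 − 31.6%) = 5.5404%.
Term loan: weight = 1607/4285.2893 = 0.3750; after-tax cost = 7.92% × (1 − 31.6%) = 5.4173%.
WACC = 0.4230 × 11.3660% + 0.0255 × 7.2100% + 0.1764 × 5.5404% + 0.3750 × 5.4173% = 8.0014%.

8.00%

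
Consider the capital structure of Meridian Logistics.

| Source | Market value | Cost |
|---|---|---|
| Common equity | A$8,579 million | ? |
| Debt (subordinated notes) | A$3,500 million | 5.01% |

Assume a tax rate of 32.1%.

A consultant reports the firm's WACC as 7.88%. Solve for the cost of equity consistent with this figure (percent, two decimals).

9.71%

Total capital V = 8579 + 3500 = 12079.
Equity weight = 8579/12079 = 0.7102.
Subordinated notes weight = 3500/12079 = 0.2898.
Debt contribution = 0.2898 × 5.01% × (1 − 32.1%) = 0.9857%.
Required equity contribution = 7.88% − 0.9857% = 6.8943%.
Re = 6.8943% / 0.7102 = 9.7070%.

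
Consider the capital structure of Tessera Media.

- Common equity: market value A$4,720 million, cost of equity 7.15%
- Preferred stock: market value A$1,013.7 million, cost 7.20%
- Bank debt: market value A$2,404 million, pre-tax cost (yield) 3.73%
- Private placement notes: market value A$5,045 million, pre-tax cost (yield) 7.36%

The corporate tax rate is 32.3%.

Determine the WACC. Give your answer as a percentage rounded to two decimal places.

Total capital V = 4720 + 1013.7 + 2404 + 5045 = 13182.7.
Equity: weight = 4720/13182.7 = 0.3580; cost = 7.15%.
Preferred: weight = 1013.7/13182.7 = 0.0769; cost = 7.2%.
Bank debt: weight = 2404/13182.7 = 0.1824; after-tax cost = 3.73% × (1 − 32.3%) = 2.5252%.
Private placement notes: weight = 5045/13182.7 = 0.3827; after-tax cost = 7.36% × (1 − 32.3%) = 4.9827%.
WACC = 0.3580 × 7.1500% + 0.0769 × 7.2000% + 0.1824 × 2.5252% + 0.3827 × 4.9827% = 5.4811%.

5.48%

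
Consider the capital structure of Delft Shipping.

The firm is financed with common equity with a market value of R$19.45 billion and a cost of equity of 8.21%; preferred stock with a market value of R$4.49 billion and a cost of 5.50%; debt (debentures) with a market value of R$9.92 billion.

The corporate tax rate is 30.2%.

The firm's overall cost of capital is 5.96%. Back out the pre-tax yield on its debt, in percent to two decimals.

2.52%

Total capital V = 19.45 + 4.49 + 9.92 = 33.86.
Equity weight = 19.45/33.86 = 0.5744.
Preferred weight = 4.49/33.86 = 0.1326.
Debentures weight = 9.92/33.86 = 0.2930.
Equity contribution = 0.5744 × 8.21% = 4.7160%.
Preferred contribution = 0.1326 × 5.5% = 0.7293%.
Remaining for debt = 5.96% − 5.4453% = 0.5147%.
Rd × (1 − 30.2%) × 0.2930 = 0.5147%  ⇒  Rd = 2.5167%.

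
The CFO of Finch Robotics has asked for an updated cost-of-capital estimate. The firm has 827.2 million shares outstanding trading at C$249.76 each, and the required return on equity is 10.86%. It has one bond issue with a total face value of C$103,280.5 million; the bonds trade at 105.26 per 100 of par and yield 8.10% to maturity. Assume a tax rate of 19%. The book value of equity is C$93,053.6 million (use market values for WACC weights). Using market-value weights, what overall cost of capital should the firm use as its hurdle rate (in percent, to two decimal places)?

9.38%

Market value of equity E = 249.76 × 827.2m = 206601.472m. Market value of debt D = 103280.5m × 105.26/100 = 108713.0543m.
Total capital V = 206601.472 + 108713.0543 = 315314.5263.
Equity: weight = 206601.472/315314.5263 = 0.6552; cost = 10.86%.
Bonds outstanding: weight = 108713.0543/315314.5263 = 0.3448; after-tax cost = 8.1% × (1 − 19%) = 6.5610%.
WACC = 0.6552 × 10.8600% + 0.3448 × 6.5610% = 9.3778%.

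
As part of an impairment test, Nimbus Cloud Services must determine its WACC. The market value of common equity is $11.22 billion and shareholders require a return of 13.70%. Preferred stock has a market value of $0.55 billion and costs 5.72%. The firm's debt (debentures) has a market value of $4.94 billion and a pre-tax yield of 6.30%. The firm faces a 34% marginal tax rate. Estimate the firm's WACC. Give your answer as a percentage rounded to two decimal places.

Total capital V = 11.22 + 0.55 + 4.94 = 16.71.
Equity: weight = 11.22/16.71 = 0.6715; cost = 13.7%.
Preferred: weight = 0.55/16.71 = 0.0329; cost = 5.72%.
Debentures: weight = 4.94/16.71 = 0.2956; after-tax cost = 6.3% × (1 − 34%) = 4.1580%.
WACC = 0.6715 × 13.7000% + 0.0329 × 5.7200% + 0.2956 × 4.1580% = 10.6164%.

10.62%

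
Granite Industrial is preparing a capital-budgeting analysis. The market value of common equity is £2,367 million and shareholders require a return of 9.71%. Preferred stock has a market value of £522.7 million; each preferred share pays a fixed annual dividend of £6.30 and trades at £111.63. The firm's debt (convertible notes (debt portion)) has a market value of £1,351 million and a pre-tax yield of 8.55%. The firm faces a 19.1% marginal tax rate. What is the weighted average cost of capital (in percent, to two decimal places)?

Cost of preferred: Rp = 6.3 / 111.63 = 5.6436%.
Total capital V = 2367 + 522.7 + 1351 = 4240.7.
Equity: weight = 2367/4240.7 = 0.5582; cost = 9.71%.
Preferred: weight = 522.7/4240.7 = 0.1233; cost = 5.6436%.
Convertible notes (debt portion): weight = 1351/4240.7 = 0.3186; after-tax cost = 8.55% × (1 − 19.1%) = 6.9169%.
WACC = 0.5582 × 9.7100% + 0.1233 × 5.6436% + 0.3186 × 6.9169% = 8.3190%.

8.32%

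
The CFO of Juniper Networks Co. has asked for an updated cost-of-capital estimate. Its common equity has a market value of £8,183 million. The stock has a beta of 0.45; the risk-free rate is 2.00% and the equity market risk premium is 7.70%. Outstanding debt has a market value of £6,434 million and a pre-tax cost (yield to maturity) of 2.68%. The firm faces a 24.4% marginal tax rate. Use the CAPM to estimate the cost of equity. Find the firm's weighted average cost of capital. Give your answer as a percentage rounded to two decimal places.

Cost of equity via CAPM: Re = 2.0% + 0.45 × 7.7% = 5.4650%.
Total capital V = 8183 + 6434 = 14617.
Equity: weight = 8183/14617 = 0.5598; cost = 5.465%.
Debt: weight = 6434/14617 = 0.4402; after-tax cost = 2.68% × (1 − 24.4%) = 2.0261%.
WACC = 0.5598 × 5.4650% + 0.4402 × 2.0261% = 3.9513%.

3.95%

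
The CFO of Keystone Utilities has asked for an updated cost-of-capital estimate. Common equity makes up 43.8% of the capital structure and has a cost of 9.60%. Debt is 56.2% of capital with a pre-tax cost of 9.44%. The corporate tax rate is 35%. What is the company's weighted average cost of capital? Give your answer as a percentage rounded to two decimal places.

After-tax cost of debt = 9.44% × (1 − 35%) = 6.1360%.
WACC = 0.438 × 9.6000% + 0.562 × 6.1360% = 7.6532%.

7.65%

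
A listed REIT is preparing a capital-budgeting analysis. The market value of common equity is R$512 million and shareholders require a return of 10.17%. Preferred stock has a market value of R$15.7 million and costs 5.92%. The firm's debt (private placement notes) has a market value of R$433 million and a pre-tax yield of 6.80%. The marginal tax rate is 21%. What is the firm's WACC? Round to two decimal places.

Total capital V = 512 + 15.7 + 433 = 960.7.
Equity: weight = 512/960.7 = 0.5329; cost = 10.17%.
Preferred: weight = 15.7/960.7 = 0.0163; cost = 5.92%.
Private placement notes: weight = 433/960.7 = 0.4507; after-tax cost = 6.8% × (1 − 21%) = 5.3720%.
WACC = 0.5329 × 10.1700% + 0.0163 × 5.9200% + 0.4507 × 5.3720% = 7.9380%.

7.94%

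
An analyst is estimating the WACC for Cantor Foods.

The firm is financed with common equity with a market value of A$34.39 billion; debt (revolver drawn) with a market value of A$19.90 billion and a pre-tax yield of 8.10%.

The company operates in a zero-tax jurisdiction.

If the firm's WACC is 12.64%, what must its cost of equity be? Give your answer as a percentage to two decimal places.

15.27%

Total capital V = 34.39 + 19.9 = 54.29.
Equity weight = 34.39/54.29 = 0.6334.
Revolver drawn weight = 19.9/54.29 = 0.3666.
Debt contribution = 0.3666 × 8.1% × (1 − 0%) = 2.9691%.
Required equity contribution = 12.64% − 2.9691% = 9.6709%.
Re = 9.6709% / 0.6334 = 15.2671%.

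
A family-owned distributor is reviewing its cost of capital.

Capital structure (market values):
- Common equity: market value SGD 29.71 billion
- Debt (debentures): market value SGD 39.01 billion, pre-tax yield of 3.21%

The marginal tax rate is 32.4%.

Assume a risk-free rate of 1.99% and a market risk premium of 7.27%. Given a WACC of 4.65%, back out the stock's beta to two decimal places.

0.81

Total capital V = 29.71 + 39.01 = 68.72.
Equity weight = 29.71/68.72 = 0.4323.
Debentures weight = 39.01/68.72 = 0.5677.
Debt contribution = 0.5677 × 3.21% × (1 − 32.4%) = 1.2318%.
Required equity contribution = 4.65% − 1.2318% = 3.4182%  ⇒  Re = 7.9064%.
CAPM: 7.9064% = 1.99% + β × 7.27%  ⇒  β = 0.8138.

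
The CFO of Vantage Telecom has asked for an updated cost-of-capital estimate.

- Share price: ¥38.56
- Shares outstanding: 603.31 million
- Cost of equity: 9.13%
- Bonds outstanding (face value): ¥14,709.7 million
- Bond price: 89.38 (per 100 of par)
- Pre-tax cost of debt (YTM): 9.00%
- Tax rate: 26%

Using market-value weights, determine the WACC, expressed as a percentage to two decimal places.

Market value of equity E = 38.56 × 603.31m = 23263.6336m. Market value of debt D = 14709.7m × 89.38/100 = 13147.52986m.
Total capital V = 23263.6336 + 13147.52986 = 36411.16346.
Equity: weight = 23263.6336/36411.16346 = 0.6389; cost = 9.13%.
Bonds outstanding: weight = 13147.52986/36411.16346 = 0.3611; after-tax cost = 9% × (1 − 26%) = 6.6600%.
WACC = 0.6389 × 9.1300% + 0.3611 × 6.6600% = 8.2381%.

8.24%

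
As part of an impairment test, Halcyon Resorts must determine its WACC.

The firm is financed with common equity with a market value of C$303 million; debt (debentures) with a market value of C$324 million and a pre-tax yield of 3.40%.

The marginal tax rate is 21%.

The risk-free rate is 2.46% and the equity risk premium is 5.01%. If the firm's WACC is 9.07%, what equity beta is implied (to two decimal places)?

Total capital V = 303 + 324 = 627.
Equity weight = 303/627 = 0.4833.
Debentures weight = 324/627 = 0.5167.
Debt contribution = 0.5167 × 3.4% × (1 − 21%) = 1.3880%.
Required equity contribution = 9.07% − 1.3880% = 7.6820%  ⇒  Re = 15.8965%.
CAPM: 15.8965% = 2.46% + β × 5.01%  ⇒  β = 2.6819.

2.68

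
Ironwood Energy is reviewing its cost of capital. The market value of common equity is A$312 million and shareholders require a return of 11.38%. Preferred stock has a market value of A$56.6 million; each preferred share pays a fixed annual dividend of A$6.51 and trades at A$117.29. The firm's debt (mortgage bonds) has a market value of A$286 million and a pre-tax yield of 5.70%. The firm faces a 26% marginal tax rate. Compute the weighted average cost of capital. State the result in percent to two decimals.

Cost of preferred: Rp = 6.51 / 117.29 = 5.5503%.
Total capital V = 312 + 56.6 + 286 = 654.6.
Equity: weight = 312/654.6 = 0.4766; cost = 11.38%.
Preferred: weight = 56.6/654.6 = 0.0865; cost = 5.5503%.
Mortgage bonds: weight = 286/654.6 = 0.4369; after-tax cost = 5.7% × (1 − 26%) = 4.2180%.
WACC = 0.4766 × 11.3800% + 0.0865 × 5.5503% + 0.4369 × 4.2180% = 7.7468%.

7.75%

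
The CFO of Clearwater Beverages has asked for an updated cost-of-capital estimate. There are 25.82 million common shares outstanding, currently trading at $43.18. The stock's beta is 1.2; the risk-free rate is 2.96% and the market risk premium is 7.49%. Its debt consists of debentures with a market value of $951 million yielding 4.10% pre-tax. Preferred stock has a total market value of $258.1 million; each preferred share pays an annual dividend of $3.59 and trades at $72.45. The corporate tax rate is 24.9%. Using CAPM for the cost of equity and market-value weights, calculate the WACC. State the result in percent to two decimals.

7.54%

Cost of equity via CAPM: Re = 2.96% + 1.2 × 7.49% = 11.9480%.
Cost of preferred: Rp = 3.59 / 72.45 = 4.9551%.
Market value of equity E = 43.18 × 25.82m = 1114.9076m.
Total capital V = 1114.9076 + 258.1 + 951 = 2324.0076.
Equity: weight = 1114.9076/2324.0076 = 0.4797; cost = 11.948%.
Preferred: weight = 258.1/2324.0076 = 0.1111; cost = 4.9551%.
Debentures: weight = 951/2324.0076 = 0.4092; after-tax cost = 4.1% × (1 − 24.9%) = 3.0791%.
WACC = 0.4797 × 11.9480% + 0.1111 × 4.9551% + 0.4092 × 3.0791% = 7.5422%.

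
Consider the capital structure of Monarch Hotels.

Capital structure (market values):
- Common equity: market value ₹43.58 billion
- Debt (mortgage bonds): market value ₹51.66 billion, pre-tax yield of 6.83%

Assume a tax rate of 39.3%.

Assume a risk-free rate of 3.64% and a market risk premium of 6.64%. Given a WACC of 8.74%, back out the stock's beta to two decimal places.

1.59

Total capital V = 43.58 + 51.66 = 95.24.
Equity weight = 43.58/95.24 = 0.4576.
Mortgage bonds weight = 51.66/95.24 = 0.5424.
Debt contribution = 0.5424 × 6.83% × (1 − 39.3%) = 2.2488%.
Required equity contribution = 8.74% − 2.2488% = 6.4912%  ⇒  Re = 14.1860%.
CAPM: 14.1860% = 3.64% + β × 6.64%  ⇒  β = 1.5883.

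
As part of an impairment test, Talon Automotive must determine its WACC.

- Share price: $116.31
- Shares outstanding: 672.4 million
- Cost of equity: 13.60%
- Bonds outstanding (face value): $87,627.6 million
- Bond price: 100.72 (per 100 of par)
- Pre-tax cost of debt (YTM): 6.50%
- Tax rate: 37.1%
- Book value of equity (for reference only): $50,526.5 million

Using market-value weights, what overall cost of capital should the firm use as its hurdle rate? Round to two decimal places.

8.56%

Market value of equity E = 116.31 × 672.4m = 78206.844m. Market value of debt D = 87627.6m × 100.72/100 = 88258.51872m.
Total capital V = 78206.844 + 88258.51872 = 166465.36272.
Equity: weight = 78206.844/166465.36272 = 0.4698; cost = 13.6%.
Bonds outstanding: weight = 88258.51872/166465.36272 = 0.5302; after-tax cost = 6.5% × (1 − 37.1%) = 4.0885%.
WACC = 0.4698 × 13.6000% + 0.5302 × 4.0885% = 8.5571%.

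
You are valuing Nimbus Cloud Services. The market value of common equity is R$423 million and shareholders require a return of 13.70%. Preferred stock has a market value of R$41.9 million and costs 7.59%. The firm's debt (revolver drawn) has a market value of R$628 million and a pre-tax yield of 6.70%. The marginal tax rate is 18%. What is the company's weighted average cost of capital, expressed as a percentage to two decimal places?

8.75%

Total capital V = 423 + 41.9 + 628 = 1092.9.
Equity: weight = 423/1092.9 = 0.3870; cost = 13.7%.
Preferred: weight = 41.9/1092.9 = 0.0383; cost = 7.59%.
Revolver drawn: weight = 628/1092.9 = 0.5746; after-tax cost = 6.7% × (1 − 18%) = 5.4940%.
WACC = 0.3870 × 13.7000% + 0.0383 × 7.5900% + 0.5746 × 5.4940% = 8.7504%.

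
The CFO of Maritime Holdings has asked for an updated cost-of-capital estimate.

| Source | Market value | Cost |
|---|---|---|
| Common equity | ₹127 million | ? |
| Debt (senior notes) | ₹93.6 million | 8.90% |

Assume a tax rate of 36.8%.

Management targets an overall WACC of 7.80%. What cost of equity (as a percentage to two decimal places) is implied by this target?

9.40%

Total capital V = 127 + 93.6 = 220.6.
Equity weight = 127/220.6 = 0.5757.
Senior notes weight = 93.6/220.6 = 0.4243.
Debt contribution = 0.4243 × 8.9% × (1 − 36.8%) = 2.3866%.
Required equity contribution = 7.8% − 2.3866% = 5.4134%.
Re = 5.4134% / 0.5757 = 9.4031%.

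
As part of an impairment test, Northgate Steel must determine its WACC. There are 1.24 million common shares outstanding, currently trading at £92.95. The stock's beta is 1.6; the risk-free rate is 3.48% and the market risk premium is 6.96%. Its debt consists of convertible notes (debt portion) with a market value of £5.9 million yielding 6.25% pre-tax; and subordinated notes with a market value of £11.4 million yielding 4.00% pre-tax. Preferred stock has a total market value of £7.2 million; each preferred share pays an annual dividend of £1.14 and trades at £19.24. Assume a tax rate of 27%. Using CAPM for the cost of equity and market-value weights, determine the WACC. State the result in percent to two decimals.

12.79%

Cost of equity via CAPM: Re = 3.48% + 1.6 × 6.96% = 14.6160%.
Cost of preferred: Rp = 1.14 / 19.24 = 5.9252%.
Market value of equity E = 92.95 × 1.24m = 115.258m.
Total capital V = 115.258 + 7.2 + 5.9 + 11.4 = 139.758.
Equity: weight = 115.258/139.758 = 0.8247; cost = 14.616%.
Preferred: weight = 7.2/139.758 = 0.0515; cost = 5.9252%.
Convertible notes (debt portion): weight = 5.9/139.758 = 0.0422; after-tax cost = 6.25% × (1 − 27%) = 4.5625%.
Subordinated notes: weight = 11.4/139.758 = 0.0816; after-tax cost = 4% × (1 − 27%) = 2.9200%.
WACC = 0.8247 × 14.6160% + 0.0515 × 5.9252% + 0.0422 × 4.5625% + 0.0816 × 2.9200% = 12.7898%.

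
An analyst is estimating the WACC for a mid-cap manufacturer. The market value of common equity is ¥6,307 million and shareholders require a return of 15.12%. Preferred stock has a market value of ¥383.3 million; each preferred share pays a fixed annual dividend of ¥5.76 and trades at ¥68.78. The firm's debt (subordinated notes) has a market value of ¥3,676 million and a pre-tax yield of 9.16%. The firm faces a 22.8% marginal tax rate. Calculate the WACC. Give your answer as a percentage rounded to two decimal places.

Cost of preferred: Rp = 5.76 / 68.78 = 8.3745%.
Total capital V = 6307 + 383.3 + 3676 = 10366.3.
Equity: weight = 6307/10366.3 = 0.6084; cost = 15.12%.
Preferred: weight = 383.3/10366.3 = 0.0370; cost = 8.3745%.
Subordinated notes: weight = 3676/10366.3 = 0.3546; after-tax cost = 9.16% × (1 − 22.8%) = 7.0715%.
WACC = 0.6084 × 15.1200% + 0.0370 × 8.3745% + 0.3546 × 7.0715% = 12.0165%.

12.02%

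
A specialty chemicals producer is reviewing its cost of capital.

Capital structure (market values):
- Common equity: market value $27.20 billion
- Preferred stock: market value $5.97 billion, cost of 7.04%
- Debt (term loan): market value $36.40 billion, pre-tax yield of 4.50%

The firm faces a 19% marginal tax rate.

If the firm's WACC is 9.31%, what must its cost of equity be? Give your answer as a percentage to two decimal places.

17.39%

Total capital V = 27.2 + 5.97 + 36.4 = 69.57.
Equity weight = 27.2/69.57 = 0.3910.
Preferred weight = 5.97/69.57 = 0.0858.
Term loan weight = 36.4/69.57 = 0.5232.
Debt contribution = 0.5232 × 4.5% × (1 − 19%) = 1.9071%.
Preferred contribution = 0.0858 × 7.04% = 0.6041%.
Required equity contribution = 9.31% − 2.5112% = 6.7988%.
Re = 6.7988% / 0.3910 = 17.3893%.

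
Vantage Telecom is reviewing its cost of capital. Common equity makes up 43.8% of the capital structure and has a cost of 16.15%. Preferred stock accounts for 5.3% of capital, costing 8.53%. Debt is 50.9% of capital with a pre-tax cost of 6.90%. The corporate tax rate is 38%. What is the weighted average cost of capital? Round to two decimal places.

After-tax cost of debt = 6.9% × (1 − 38%) = 4.2780%.
WACC = 0.438 × 16.1500% + 0.053 × 8.5300% + 0.509 × 4.2780% = 9.7033%.

9.70%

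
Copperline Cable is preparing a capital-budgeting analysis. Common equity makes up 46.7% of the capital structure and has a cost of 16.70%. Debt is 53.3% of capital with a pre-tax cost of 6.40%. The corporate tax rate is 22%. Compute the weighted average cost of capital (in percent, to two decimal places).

After-tax cost of debt = 6.4% × (1 − 22%) = 4.9920%.
WACC = 0.467 × 16.7000% + 0.533 × 4.9920% = 10.4596%.

10.46%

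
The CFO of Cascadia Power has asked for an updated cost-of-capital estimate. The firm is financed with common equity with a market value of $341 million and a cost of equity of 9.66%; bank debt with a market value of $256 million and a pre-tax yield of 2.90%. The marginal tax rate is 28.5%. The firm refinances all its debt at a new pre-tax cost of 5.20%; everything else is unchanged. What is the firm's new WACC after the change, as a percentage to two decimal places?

7.11%

After the change:
Total capital V = 341 + 256 = 597.
Equity: weight = 341/597 = 0.5712; cost = 9.66%.
Bank debt: weight = 256/597 = 0.4288; after-tax cost = 5.2% × (1 − 28.5%) = 3.7180%.
WACC = 0.5712 × 9.6600% + 0.4288 × 3.7180% = 7.1120%.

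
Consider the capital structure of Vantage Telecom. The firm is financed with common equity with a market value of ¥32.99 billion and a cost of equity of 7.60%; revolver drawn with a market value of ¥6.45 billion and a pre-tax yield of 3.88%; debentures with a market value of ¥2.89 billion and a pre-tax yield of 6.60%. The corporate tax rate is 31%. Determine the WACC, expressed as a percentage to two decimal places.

Total capital V = 32.99 + 6.45 + 2.89 = 42.33.
Equity: weight = 32.99/42.33 = 0.7794; cost = 7.6%.
Revolver drawn: weight = 6.45/42.33 = 0.1524; after-tax cost = 3.88% × (1 − 31%) = 2.6772%.
Debentures: weight = 2.89/42.33 = 0.0683; after-tax cost = 6.6% × (1 − 31%) = 4.5540%.
WACC = 0.7794 × 7.6000% + 0.1524 × 2.6772% + 0.0683 × 4.5540% = 6.6419%.

6.64%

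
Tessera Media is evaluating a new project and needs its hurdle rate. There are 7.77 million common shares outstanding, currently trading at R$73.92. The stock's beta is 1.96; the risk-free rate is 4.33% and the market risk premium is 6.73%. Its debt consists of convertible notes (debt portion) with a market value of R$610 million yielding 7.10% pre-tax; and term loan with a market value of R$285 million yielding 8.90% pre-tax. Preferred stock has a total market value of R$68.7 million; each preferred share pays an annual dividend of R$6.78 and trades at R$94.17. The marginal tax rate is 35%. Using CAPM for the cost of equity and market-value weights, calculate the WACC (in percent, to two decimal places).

Cost of equity via CAPM: Re = 4.33% + 1.96 × 6.73% = 17.5208%.
Cost of preferred: Rp = 6.78 / 94.17 = 7.1997%.
Market value of equity E = 73.92 × 7.77m = 574.3584m.
Total capital V = 574.3584 + 68.7 + 610 + 285 = 1538.0584.
Equity: weight = 574.3584/1538.0584 = 0.3734; cost = 17.5208%.
Preferred: weight = 68.7/1538.0584 = 0.0447; cost = 7.1997%.
Convertible notes (debt portion): weight = 610/1538.0584 = 0.3966; after-tax cost = 7.1% × (1 − 35%) = 4.6150%.
Term loan: weight = 285/1538.0584 = 0.1853; after-tax cost = 8.9% × (1 − 35%) = 5.7850%.
WACC = 0.3734 × 17.5208% + 0.0447 × 7.1997% + 0.3966 × 4.6150% + 0.1853 × 5.7850% = 9.7667%.

9.77%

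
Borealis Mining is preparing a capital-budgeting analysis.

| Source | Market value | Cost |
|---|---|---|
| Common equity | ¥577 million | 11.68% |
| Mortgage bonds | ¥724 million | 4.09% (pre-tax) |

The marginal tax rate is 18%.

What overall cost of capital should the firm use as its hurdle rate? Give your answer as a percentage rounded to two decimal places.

7.05%

Total capital V = 577 + 724 = 1301.
Equity: weight = 577/1301 = 0.4435; cost = 11.68%.
Mortgage bonds: weight = 724/1301 = 0.5565; after-tax cost = 4.09% × (1 − 18%) = 3.3538%.
WACC = 0.4435 × 11.6800% + 0.5565 × 3.3538% = 7.0465%.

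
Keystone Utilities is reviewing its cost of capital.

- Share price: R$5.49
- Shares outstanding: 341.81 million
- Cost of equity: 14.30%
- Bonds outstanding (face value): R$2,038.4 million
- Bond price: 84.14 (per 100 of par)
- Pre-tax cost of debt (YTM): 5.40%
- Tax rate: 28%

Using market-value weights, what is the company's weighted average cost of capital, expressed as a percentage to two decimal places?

9.33%

Market value of equity E = 5.49 × 341.81m = 1876.5369m. Market value of debt D = 2038.4m × 84.14/100 = 1715.10976m.
Total capital V = 1876.5369 + 1715.10976 = 3591.64666.
Equity: weight = 1876.5369/3591.64666 = 0.5225; cost = 14.3%.
Bonds outstanding: weight = 1715.10976/3591.64666 = 0.4775; after-tax cost = 5.4% × (1 − 28%) = 3.8880%.
WACC = 0.5225 × 14.3000% + 0.4775 × 3.8880% = 9.3280%.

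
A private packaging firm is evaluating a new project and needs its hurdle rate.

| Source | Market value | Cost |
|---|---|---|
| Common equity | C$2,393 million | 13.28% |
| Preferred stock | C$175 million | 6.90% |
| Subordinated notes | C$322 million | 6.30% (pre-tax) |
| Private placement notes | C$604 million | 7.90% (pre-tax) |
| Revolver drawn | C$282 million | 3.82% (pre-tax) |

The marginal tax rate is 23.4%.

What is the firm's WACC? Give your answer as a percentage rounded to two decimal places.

10.33%

Total capital V = 2393 + 175 + 322 + 604 + 282 = 3776.
Equity: weight = 2393/3776 = 0.6337; cost = 13.28%.
Preferred: weight = 175/3776 = 0.0463; cost = 6.9%.
Subordinated notes: weight = 322/3776 = 0.0853; after-tax cost = 6.3% × (1 − 23.4%) = 4.8258%.
Private placement notes: weight = 604/3776 = 0.1600; after-tax cost = 7.9% × (1 − 23.4%) = 6.0514%.
Revolver drawn: weight = 282/3776 = 0.0747; after-tax cost = 3.82% × (1 − 23.4%) = 2.9261%.
WACC = 0.6337 × 13.2800% + 0.0463 × 6.9000% + 0.0853 × 4.8258% + 0.1600 × 6.0514% + 0.0747 × 2.9261% = 10.3339%.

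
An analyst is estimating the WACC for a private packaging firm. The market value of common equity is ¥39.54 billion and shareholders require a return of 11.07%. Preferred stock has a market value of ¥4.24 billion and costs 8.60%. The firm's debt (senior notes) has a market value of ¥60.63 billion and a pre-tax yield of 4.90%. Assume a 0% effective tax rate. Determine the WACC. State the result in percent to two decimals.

Total capital V = 39.54 + 4.24 + 60.63 = 104.41.
Equity: weight = 39.54/104.41 = 0.3787; cost = 11.07%.
Preferred: weight = 4.24/104.41 = 0.0406; cost = 8.6%.
Senior notes: weight = 60.63/104.41 = 0.5807; after-tax cost = 4.9% × (1 − 0%) = 4.9000%.
WACC = 0.3787 × 11.0700% + 0.0406 × 8.6000% + 0.5807 × 4.9000% = 7.3868%.

7.39%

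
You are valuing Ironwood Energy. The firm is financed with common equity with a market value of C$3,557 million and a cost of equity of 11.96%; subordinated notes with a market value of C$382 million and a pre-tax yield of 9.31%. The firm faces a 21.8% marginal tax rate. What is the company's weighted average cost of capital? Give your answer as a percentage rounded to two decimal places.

Total capital V = 3557 + 382 = 3939.
Equity: weight = 3557/3939 = 0.9030; cost = 11.96%.
Subordinated notes: weight = 382/3939 = 0.0970; after-tax cost = 9.31% × (1 − 21.8%) = 7.2804%.
WACC = 0.9030 × 11.9600% + 0.0970 × 7.2804% = 11.5062%.

11.51%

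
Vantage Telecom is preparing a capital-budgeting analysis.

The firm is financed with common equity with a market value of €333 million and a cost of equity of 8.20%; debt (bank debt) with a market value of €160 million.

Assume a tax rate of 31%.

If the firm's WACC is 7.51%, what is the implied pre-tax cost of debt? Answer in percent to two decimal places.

8.80%

Total capital V = 333 + 160 = 493.
Equity weight = 333/493 = 0.6755.
Bank debt weight = 160/493 = 0.3245.
Equity contribution = 0.6755 × 8.2% = 5.5387%.
Remaining for debt = 7.51% − 5.5387% = 1.9713%.
Rd × (1 − 31%) × 0.3245 = 1.9713%  ⇒  Rd = 8.8028%.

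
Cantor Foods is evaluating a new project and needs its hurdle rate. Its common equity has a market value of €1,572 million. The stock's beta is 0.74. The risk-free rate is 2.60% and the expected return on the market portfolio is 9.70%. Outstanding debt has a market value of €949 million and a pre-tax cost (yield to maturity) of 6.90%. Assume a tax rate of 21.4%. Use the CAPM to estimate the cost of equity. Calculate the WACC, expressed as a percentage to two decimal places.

Market risk premium = 9.7% − 2.6% = 7.1%.
Cost of equity via CAPM: Re = 2.6% + 0.74 × 7.1% = 7.8540%.
Total capital V = 1572 + 949 = 2521.
Equity: weight = 1572/2521 = 0.6236; cost = 7.854%.
Debt: weight = 949/2521 = 0.3764; after-tax cost = 6.9% × (1 − 21.4%) = 5.4234%.
WACC = 0.6236 × 7.8540% + 0.3764 × 5.4234% = 6.9390%.

6.94%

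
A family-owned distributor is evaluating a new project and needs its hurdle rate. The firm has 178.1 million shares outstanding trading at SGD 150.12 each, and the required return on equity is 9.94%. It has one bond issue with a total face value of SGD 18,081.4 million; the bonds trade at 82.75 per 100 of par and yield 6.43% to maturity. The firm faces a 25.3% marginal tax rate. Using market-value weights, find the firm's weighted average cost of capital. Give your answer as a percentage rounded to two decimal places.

8.10%

Market value of equity E = 150.12 × 178.1m = 26736.372m. Market value of debt D = 18081.4m × 82.75/100 = 14962.3585m.
Total capital V = 26736.372 + 14962.3585 = 41698.7305.
Equity: weight = 26736.372/41698.7305 = 0.6412; cost = 9.94%.
Bonds outstanding: weight = 14962.3585/41698.7305 = 0.3588; after-tax cost = 6.43% × (1 − 25.3%) = 4.8032%.
WACC = 0.6412 × 9.9400% + 0.3588 × 4.8032% = 8.0968%.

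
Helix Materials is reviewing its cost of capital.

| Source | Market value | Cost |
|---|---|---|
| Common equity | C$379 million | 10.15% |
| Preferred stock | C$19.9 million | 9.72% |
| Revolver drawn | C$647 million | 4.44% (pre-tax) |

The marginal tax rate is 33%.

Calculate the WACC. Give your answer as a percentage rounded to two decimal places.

Total capital V = 379 + 19.9 + 647 = 1045.9.
Equity: weight = 379/1045.9 = 0.3624; cost = 10.15%.
Preferred: weight = 19.9/1045.9 = 0.0190; cost = 9.72%.
Revolver drawn: weight = 647/1045.9 = 0.6186; after-tax cost = 4.44% × (1 − 33%) = 2.9748%.
WACC = 0.3624 × 10.1500% + 0.0190 × 9.7200% + 0.6186 × 2.9748% = 5.7032%.

5.70%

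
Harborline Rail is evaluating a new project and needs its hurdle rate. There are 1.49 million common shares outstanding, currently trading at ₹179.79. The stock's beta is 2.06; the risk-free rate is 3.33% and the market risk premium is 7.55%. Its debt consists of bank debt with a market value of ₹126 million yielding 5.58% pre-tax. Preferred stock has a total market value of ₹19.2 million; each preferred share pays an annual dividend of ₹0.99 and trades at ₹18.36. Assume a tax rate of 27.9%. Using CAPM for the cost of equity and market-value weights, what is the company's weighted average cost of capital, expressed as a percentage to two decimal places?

Cost of equity via CAPM: Re = 3.33% + 2.06 × 7.55% = 18.8830%.
Cost of preferred: Rp = 0.99 / 18.36 = 5.3922%.
Market value of equity E = 179.79 × 1.49m = 267.8871m.
Total capital V = 267.8871 + 19.2 + 126 = 413.0871.
Equity: weight = 267.8871/413.0871 = 0.6485; cost = 18.883%.
Preferred: weight = 19.2/413.0871 = 0.0465; cost = 5.3922%.
Bank debt: weight = 126/413.0871 = 0.3050; after-tax cost = 5.58% × (1 − 27.9%) = 4.0232%.
WACC = 0.6485 × 18.8830% + 0.0465 × 5.3922% + 0.3050 × 4.0232% = 13.7234%.

13.72%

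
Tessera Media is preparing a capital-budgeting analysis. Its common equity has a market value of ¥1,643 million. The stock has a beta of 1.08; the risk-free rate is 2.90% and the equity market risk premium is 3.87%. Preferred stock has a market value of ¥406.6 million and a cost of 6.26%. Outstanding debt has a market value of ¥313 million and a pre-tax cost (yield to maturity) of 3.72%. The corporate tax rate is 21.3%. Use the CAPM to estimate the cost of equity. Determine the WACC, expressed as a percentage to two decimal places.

Cost of equity via CAPM: Re = 2.9% + 1.08 × 3.87% = 7.0796%.
Total capital V = 1643 + 406.6 + 313 = 2362.6.
Equity: weight = 1643/2362.6 = 0.6954; cost = 7.0796%.
Preferred: weight = 406.6/2362.6 = 0.1721; cost = 6.26%.
Debt: weight = 313/2362.6 = 0.1325; after-tax cost = 3.72% × (1 − 21.3%) = 2.9276%.
WACC = 0.6954 × 7.0796% + 0.1721 × 6.2600% + 0.1325 × 2.9276% = 6.3885%.

6.39%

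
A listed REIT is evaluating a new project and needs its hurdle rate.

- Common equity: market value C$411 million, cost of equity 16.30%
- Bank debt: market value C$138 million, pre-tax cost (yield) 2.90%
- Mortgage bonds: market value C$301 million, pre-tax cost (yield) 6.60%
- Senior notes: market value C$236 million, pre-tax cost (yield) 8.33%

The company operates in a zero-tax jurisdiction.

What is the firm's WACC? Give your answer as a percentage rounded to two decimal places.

Total capital V = 411 + 138 + 301 + 236 = 1086.
Equity: weight = 411/1086 = 0.3785; cost = 16.3%.
Bank debt: weight = 138/1086 = 0.1271; after-tax cost = 2.9% × (1 − 0%) = 2.9000%.
Mortgage bonds: weight = 301/1086 = 0.2772; after-tax cost = 6.6% × (1 − 0%) = 6.6000%.
Senior notes: weight = 236/1086 = 0.2173; after-tax cost = 8.33% × (1 − 0%) = 8.3300%.
WACC = 0.3785 × 16.3000% + 0.1271 × 2.9000% + 0.2772 × 6.6000% + 0.2173 × 8.3300% = 10.1768%.

10.18%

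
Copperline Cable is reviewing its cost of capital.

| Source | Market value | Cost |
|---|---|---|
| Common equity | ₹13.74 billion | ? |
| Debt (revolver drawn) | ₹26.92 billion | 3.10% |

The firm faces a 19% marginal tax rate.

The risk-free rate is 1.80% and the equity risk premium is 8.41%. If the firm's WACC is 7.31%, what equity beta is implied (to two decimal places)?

1.77

Total capital V = 13.74 + 26.92 = 40.66.
Equity weight = 13.74/40.66 = 0.3379.
Revolver drawn weight = 26.92/40.66 = 0.6621.
Debt contribution = 0.6621 × 3.1% × (1 − 19%) = 1.6625%.
Required equity contribution = 7.31% − 1.6625% = 5.6475%  ⇒  Re = 16.7124%.
CAPM: 16.7124% = 1.8% + β × 8.41%  ⇒  β = 1.7732.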